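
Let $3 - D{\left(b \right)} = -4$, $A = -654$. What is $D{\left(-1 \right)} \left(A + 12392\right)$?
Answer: $82166$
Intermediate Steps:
$D{\left(b \right)} = 7$ ($D{\left(b \right)} = 3 - -4 = 3 + 4 = 7$)
$D{\left(-1 \right)} \left(A + 12392\right) = 7 \left(-654 + 12392\right) = 7 \cdot 11738 = 82166$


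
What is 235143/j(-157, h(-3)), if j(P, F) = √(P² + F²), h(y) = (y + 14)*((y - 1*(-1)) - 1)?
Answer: 235143*√25738/25738 ≈ 1465.7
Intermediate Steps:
h(y) = y*(14 + y) (h(y) = (14 + y)*((y + 1) - 1) = (14 + y)*((1 + y) - 1) = (14 + y)*y = y*(14 + y))
j(P, F) = √(F² + P²)
235143/j(-157, h(-3)) = 235143/(√((-3*(14 - 3))² + (-157)²)) = 235143/(√((-3*11)² + 24649)) = 235143/(√((-33)² + 24649)) = 235143/(√(1089 + 24649)) = 235143/(√25738) = 235143*(√25738/25738) = 235143*√25738/25738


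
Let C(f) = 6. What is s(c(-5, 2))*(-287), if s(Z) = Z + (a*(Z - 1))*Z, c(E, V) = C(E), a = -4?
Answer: 32718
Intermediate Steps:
c(E, V) = 6
s(Z) = Z + Z*(4 - 4*Z) (s(Z) = Z + (-4*(Z - 1))*Z = Z + (-4*(-1 + Z))*Z = Z + (4 - 4*Z)*Z = Z + Z*(4 - 4*Z))
s(c(-5, 2))*(-287) = (6*(5 - 4*6))*(-287) = (6*(5 - 24))*(-287) = (6*(-19))*(-287) = -114*(-287) = 32718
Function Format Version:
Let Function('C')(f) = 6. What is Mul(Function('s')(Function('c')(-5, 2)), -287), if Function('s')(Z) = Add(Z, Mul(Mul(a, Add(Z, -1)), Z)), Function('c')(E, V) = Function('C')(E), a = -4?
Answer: 32718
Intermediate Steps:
Function('c')(E, V) = 6
Function('s')(Z) = Add(Z, Mul(Z, Add(4, Mul(-4, Z)))) (Function('s')(Z) = Add(Z, Mul(Mul(-4, Add(Z, -1)), Z)) = Add(Z, Mul(Mul(-4, Add(-1, Z)), Z)) = Add(Z, Mul(Add(4, Mul(-4, Z)), Z)) = Add(Z, Mul(Z, Add(4, Mul(-4, Z)))))
Mul(Function('s')(Function('c')(-5, 2)), -287) = Mul(Mul(6, Add(5, Mul(-4, 6))), -287) = Mul(Mul(6, Add(5, -24)), -287) = Mul(Mul(6, -19), -287) = Mul(-114, -287) = 32718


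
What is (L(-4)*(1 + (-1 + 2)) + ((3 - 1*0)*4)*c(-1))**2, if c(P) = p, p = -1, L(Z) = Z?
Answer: 400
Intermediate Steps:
c(P) = -1
(L(-4)*(1 + (-1 + 2)) + ((3 - 1*0)*4)*c(-1))**2 = (-4*(1 + (-1 + 2)) + ((3 - 1*0)*4)*(-1))**2 = (-4*(1 + 1) + ((3 + 0)*4)*(-1))**2 = (-4*2 + (3*4)*(-1))**2 = (-8 + 12*(-1))**2 = (-8 - 12)**2 = (-20)**2 = 400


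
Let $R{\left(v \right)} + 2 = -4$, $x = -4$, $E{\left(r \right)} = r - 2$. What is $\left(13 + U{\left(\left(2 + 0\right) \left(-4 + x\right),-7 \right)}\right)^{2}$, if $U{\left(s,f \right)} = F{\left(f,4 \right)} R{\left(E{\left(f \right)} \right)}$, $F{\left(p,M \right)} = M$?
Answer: $121$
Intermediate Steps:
$E{\left(r \right)} = -2 + r$
$R{\left(v \right)} = -6$ ($R{\left(v \right)} = -2 - 4 = -6$)
$U{\left(s,f \right)} = -24$ ($U{\left(s,f \right)} = 4 \left(-6\right) = -24$)
$\left(13 + U{\left(\left(2 + 0\right) \left(-4 + x\right),-7 \right)}\right)^{2} = \left(13 - 24\right)^{2} = \left(-11\right)^{2} = 121$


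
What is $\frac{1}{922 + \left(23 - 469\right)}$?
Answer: $\frac{1}{476} \approx 0.0021008$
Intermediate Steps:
$\frac{1}{922 + \left(23 - 469\right)} = \frac{1}{922 - 446} = \frac{1}{476}$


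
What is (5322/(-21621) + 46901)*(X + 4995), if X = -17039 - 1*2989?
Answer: -5081360448189/7207 ≈ -7.0506e+8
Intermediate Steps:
X = -20028 (X = -17039 - 2989 = -20028)
(5322/(-21621) + 46901)*(X + 4995) = (5322/(-21621) + 46901)*(-20028 + 4995) = (5322*(-1/21621) + 46901)*(-15033) = (-1774/7207 + 46901)*(-15033) = (338013733/7207)*(-15033) = -5081360448189/7207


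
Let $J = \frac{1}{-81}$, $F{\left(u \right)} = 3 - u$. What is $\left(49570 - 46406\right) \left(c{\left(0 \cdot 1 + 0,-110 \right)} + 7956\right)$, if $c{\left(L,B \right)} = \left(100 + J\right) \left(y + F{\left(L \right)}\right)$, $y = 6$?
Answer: $\frac{252180292}{9} \approx 2.802 \cdot 10^{7}$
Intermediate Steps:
$J = - \frac{1}{81} \approx -0.012346$
$c{\left(L,B \right)} = \frac{8099}{9} - \frac{8099 L}{81}$ ($c{\left(L,B \right)} = \left(100 - \frac{1}{81}\right) \left(6 - \left(-3 + L\right)\right) = \frac{8099 \left(9 - L\right)}{81} = \frac{8099}{9} - \frac{8099 L}{81}$)
$\left(49570 - 46406\right) \left(c{\left(0 \cdot 1 + 0,-110 \right)} + 7956\right) = \left(49570 - 46406\right) \left(\left(\frac{8099}{9} - \frac{8099 \left(0 \cdot 1 + 0\right)}{81}\right) + 7956\right) = 3164 \left(\left(\frac{8099}{9} - \frac{8099 \left(0 + 0\right)}{81}\right) + 7956\right) = 3164 \left(\left(\frac{8099}{9} - 0\right) + 7956\right) = 3164 \left(\left(\frac{8099}{9} + 0\right) + 7956\right) = 3164 \left(\frac{8099}{9} + 7956\right) = 3164 \cdot \frac{79703}{9} = \frac{252180292}{9}$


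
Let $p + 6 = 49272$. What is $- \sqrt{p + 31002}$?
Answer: $- 2 \sqrt{20067} \approx -283.32$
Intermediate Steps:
$p = 49266$ ($p = -6 + 49272 = 49266$)
$- \sqrt{p + 31002} = - \sqrt{49266 + 31002} = - \sqrt{80268} = - 2 \sqrt{20067}$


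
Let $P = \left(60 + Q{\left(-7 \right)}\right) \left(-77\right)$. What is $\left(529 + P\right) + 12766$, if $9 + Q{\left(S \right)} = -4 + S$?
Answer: $10215$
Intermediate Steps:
$Q{\left(S \right)} = -13 + S$ ($Q{\left(S \right)} = -9 + \left(-4 + S\right) = -13 + S$)
$P = -3080$ ($P = \left(60 - 20\right) \left(-77\right) = 40 \left(-77\right) = -3080$)
$\left(529 + P\right) + 12766 = \left(529 - 3080\right) + 12766 = -2551 + 12766 = 10215$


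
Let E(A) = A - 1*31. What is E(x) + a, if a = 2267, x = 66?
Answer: 2302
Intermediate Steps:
E(A) = -31 + A (E(A) = A - 31 = -31 + A)
E(x) + a = (-31 + 66) + 2267 = 35 + 2267 = 2302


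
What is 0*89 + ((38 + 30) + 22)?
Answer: 90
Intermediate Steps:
0*89 + ((38 + 30) + 22) = 0 + (68 + 22) = 0 + 90 = 90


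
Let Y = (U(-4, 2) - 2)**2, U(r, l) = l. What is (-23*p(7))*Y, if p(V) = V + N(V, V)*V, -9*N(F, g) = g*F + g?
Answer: 0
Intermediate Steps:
N(F, g) = -g/9 - F*g/9 (N(F, g) = -(g*F + g)/9 = -(F*g + g)/9 = -(g + F*g)/9 = -g/9 - F*g/9)
p(V) = V - V**2*(1 + V)/9 (p(V) = V + (-V*(1 + V)/9)*V = V - V**2*(1 + V)/9)
Y = 0 (Y = (2 - 2)**2 = 0**2 = 0)
(-23*p(7))*Y = -23*7*(9 - 1*7 - 1*7**2)/9*0 = -23*7*(9 - 7 - 1*49)/9*0 = -23*7*(9 - 7 - 49)/9*0 = -23*7*(-47)/9*0 = -23*(-329/9)*0 = (7567/9)*0 = 0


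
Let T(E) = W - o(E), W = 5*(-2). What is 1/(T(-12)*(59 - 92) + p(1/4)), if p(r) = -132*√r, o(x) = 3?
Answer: 1/363 ≈ 0.0027548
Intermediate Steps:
W = -10
T(E) = -13 (T(E) = -10 - 1*3 = -10 - 3 = -13)
1/(T(-12)*(59 - 92) + p(1/4)) = 1/(-13*(59 - 92) - 132*√(1/4)) = 1/(-13*(-33) - 132*√(¼)) = 1/(429 - 132*½) = 1/(429 - 66) = 1/363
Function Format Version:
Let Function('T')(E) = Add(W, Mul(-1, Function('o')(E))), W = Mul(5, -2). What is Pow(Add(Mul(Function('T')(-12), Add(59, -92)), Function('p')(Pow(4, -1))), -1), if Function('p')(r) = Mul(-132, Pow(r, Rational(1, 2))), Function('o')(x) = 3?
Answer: Rational(1, 363) ≈ 0.0027548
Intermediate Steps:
W = -10
Function('T')(E) = -13 (Function('T')(E) = Add(-10, Mul(-1, 3)) = Add(-10, -3) = -13)
Pow(Add(Mul(Function('T')(-12), Add(59, -92)), Function('p')(Pow(4, -1))), -1) = Pow(Add(Mul(-13, Add(59, -92)), Mul(-132, Pow(Pow(4, -1), Rational(1, 2)))), -1) = Pow(Add(Mul(-13, -33), Mul(-132, Pow(Rational(1, 4), Rational(1, 2)))), -1) = Pow(Add(429, Mul(-132, Rational(1, 2))), -1) = Pow(Add(429, -66), -1) = Pow(363, -1) = Rational(1, 363)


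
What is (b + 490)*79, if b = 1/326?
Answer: 12619539/326 ≈ 38710.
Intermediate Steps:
b = 1/326 ≈ 0.0030675
(b + 490)*79 = (1/326 + 490)*79 = (159741/326)*79 = 12619539/326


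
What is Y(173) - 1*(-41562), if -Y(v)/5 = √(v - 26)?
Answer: 41562 - 35*√3 ≈ 41501.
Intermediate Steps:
Y(v) = -5*√(-26 + v) (Y(v) = -5*√(v - 26) = -5*√(-26 + v))
Y(173) - 1*(-41562) = -5*√(-26 + 173) - 1*(-41562) = -35*√3 + 41562 = 41562 - 35*√3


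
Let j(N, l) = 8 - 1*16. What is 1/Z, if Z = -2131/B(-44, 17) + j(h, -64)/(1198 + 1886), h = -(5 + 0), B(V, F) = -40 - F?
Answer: 4883/182543 ≈ 0.026750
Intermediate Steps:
h = -5 (h = -1*5 = -5)
j(N, l) = -8 (j(N, l) = 8 - 16 = -8)
Z = 182543/4883 (Z = -2131/(-40 - 1*17) - 8/(1198 + 1886) = -2131/(-40 - 17) - 8/3084 = -2131/(-57) - 8*1/3084 = -2131*(-1/57) - 2/771 = 2131/57 - 2/771 = 182543/4883 ≈ 37.383)
1/Z = 1/(182543/4883) = 4883/182543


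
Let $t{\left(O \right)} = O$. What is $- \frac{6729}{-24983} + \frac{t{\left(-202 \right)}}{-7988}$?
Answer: $\frac{29398909}{99782102} \approx 0.29463$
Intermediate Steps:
$- \frac{6729}{-24983} + \frac{t{\left(-202 \right)}}{-7988} = - \frac{6729}{-24983} - \frac{202}{-7988} = \left(-6729\right) \left(- \frac{1}{24983}\right) - - \frac{101}{3994} = \frac{6729}{24983} + \frac{101}{3994} = \frac{29398909}{99782102}$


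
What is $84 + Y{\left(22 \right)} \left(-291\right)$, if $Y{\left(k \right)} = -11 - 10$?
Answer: $6195$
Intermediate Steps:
$Y{\left(k \right)} = -21$
$84 + Y{\left(22 \right)} \left(-291\right) = 84 - -6111 = 84 + 6111 = 6195$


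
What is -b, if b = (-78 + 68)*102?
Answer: 1020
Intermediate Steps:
b = -1020 (b = -10*102 = -1020)
-b = -1*(-1020) = 1020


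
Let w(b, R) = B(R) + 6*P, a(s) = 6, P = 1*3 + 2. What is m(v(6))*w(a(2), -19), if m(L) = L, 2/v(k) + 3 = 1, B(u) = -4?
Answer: -26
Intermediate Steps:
v(k) = -1 (v(k) = 2/(-3 + 1) = 2/(-2) = 2*(-½) = -1)
P = 5 (P = 3 + 2 = 5)
w(b, R) = 26 (w(b, R) = -4 + 6*5 = -4 + 30 = 26)
m(v(6))*w(a(2), -19) = -1*26 = -26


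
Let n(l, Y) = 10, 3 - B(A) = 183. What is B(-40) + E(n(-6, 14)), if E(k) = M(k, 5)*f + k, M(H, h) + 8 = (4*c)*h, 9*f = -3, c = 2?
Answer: -542/3 ≈ -180.67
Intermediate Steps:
f = -⅓ (f = (⅑)*(-3) = -⅓ ≈ -0.33333)
B(A) = -180 (B(A) = 3 - 1*183 = 3 - 183 = -180)
M(H, h) = -8 + 8*h (M(H, h) = -8 + (4*2)*h = -8 + 8*h)
E(k) = -32/3 + k (E(k) = (-8 + 8*5)*(-⅓) + k = (-8 + 40)*(-⅓) + k = 32*(-⅓) + k = -32/3 + k)
B(-40) + E(n(-6, 14)) = -180 + (-32/3 + 10) = -180 - ⅔ = -542/3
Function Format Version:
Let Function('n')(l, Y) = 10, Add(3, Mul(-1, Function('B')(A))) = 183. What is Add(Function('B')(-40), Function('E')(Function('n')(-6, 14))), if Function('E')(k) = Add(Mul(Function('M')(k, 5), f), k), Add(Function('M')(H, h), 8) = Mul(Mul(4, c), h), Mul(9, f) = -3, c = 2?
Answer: Rational(-542, 3) ≈ -180.67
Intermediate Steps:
f = Rational(-1, 3) (f = Mul(Rational(1, 9), -3) = Rational(-1, 3) ≈ -0.33333)
Function('B')(A) = -180 (Function('B')(A) = Add(3, Mul(-1, 183)) = Add(3, -183) = -180)
Function('M')(H, h) = Add(-8, Mul(8, h)) (Function('M')(H, h) = Add(-8, Mul(Mul(4, 2), h)) = Add(-8, Mul(8, h)))
Function('E')(k) = Add(Rational(-32, 3), k) (Function('E')(k) = Add(Mul(Add(-8, Mul(8, 5)), Rational(-1, 3)), k) = Add(Mul(Add(-8, 40), Rational(-1, 3)), k) = Add(Mul(32, Rational(-1, 3)), k) = Add(Rational(-32, 3), k))
Add(Function('B')(-40), Function('E')(Function('n')(-6, 14))) = Add(-180, Add(Rational(-32, 3), 10)) = Add(-180, Rational(-2, 3)) = Rational(-542, 3)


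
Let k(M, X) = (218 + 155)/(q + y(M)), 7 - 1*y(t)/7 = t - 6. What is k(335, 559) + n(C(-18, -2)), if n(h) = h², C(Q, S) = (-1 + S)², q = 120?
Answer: 172481/2134 ≈ 80.825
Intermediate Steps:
y(t) = 91 - 7*t (y(t) = 49 - 7*(t - 6) = 49 - 7*(-6 + t) = 49 + (42 - 7*t) = 91 - 7*t)
k(M, X) = 373/(211 - 7*M) (k(M, X) = (218 + 155)/(120 + (91 - 7*M)) = 373/(211 - 7*M))
k(335, 559) + n(C(-18, -2)) = -373/(-211 + 7*335) + ((-1 - 2)²)² = -373/(-211 + 2345) + ((-3)²)² = -373/2134 + 9² = -373*1/2134 + 81 = -373/2134 + 81 = 172481/2134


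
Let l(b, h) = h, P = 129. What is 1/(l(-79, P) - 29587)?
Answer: -1/29458 ≈ -3.3947e-5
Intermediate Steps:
1/(l(-79, P) - 29587) = 1/(129 - 29587) = 1/(-29458) = -1/29458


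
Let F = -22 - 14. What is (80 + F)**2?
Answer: 1936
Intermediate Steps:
F = -36
(80 + F)**2 = (80 - 36)**2 = 44**2 = 1936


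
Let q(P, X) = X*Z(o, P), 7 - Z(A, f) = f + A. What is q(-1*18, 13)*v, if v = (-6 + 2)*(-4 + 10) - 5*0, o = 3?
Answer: -6864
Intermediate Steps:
Z(A, f) = 7 - A - f (Z(A, f) = 7 - (f + A) = 7 - (A + f) = 7 + (-A - f) = 7 - A - f)
q(P, X) = X*(4 - P) (q(P, X) = X*(7 - 1*3 - P) = X*(7 - 3 - P) = X*(4 - P))
v = -24 (v = -4*6 + 0 = -24 + 0 = -24)
q(-1*18, 13)*v = (13*(4 - (-1)*18))*(-24) = (13*(4 - 1*(-18)))*(-24) = (13*(4 + 18))*(-24) = (13*22)*(-24) = 286*(-24) = -6864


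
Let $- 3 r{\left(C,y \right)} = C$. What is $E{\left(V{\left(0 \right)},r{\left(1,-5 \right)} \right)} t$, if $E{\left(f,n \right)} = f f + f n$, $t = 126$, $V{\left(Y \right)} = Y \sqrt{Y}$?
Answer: $0$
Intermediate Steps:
$r{\left(C,y \right)} = - \frac{C}{3}$
$V{\left(Y \right)} = Y^{\frac{3}{2}}$
$E{\left(f,n \right)} = f^{2} + f n$
$E{\left(V{\left(0 \right)},r{\left(1,-5 \right)} \right)} t = 0^{\frac{3}{2}} \left(0^{\frac{3}{2}} - \frac{1}{3}\right) 126 = 0 \left(0 - \frac{1}{3}\right) 126 = 0 \left(- \frac{1}{3}\right) 126 = 0 \cdot 126 = 0$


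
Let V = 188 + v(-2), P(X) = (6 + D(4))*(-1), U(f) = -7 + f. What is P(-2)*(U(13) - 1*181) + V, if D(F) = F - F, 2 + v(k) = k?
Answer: 1234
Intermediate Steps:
v(k) = -2 + k
D(F) = 0
P(X) = -6 (P(X) = (6 + 0)*(-1) = 6*(-1) = -6)
V = 184 (V = 188 + (-2 - 2) = 188 - 4 = 184)
P(-2)*(U(13) - 1*181) + V = -6*((-7 + 13) - 1*181) + 184 = -6*(6 - 181) + 184 = -6*(-175) + 184 = 1050 + 184 = 1234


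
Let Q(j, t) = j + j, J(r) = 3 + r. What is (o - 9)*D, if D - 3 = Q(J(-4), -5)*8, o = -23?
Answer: 416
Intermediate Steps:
Q(j, t) = 2*j
D = -13 (D = 3 + (2*(3 - 4))*8 = 3 + (2*(-1))*8 = 3 - 2*8 = 3 - 16 = -13)
(o - 9)*D = (-23 - 9)*(-13) = -32*(-13) = 416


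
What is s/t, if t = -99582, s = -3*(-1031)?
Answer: -1031/33194 ≈ -0.031060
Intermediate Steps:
s = 3093
s/t = 3093/(-99582) = 3093*(-1/99582) = -1031/33194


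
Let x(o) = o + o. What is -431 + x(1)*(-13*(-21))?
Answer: 115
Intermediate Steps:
x(o) = 2*o
-431 + x(1)*(-13*(-21)) = -431 + (2*1)*(-13*(-21)) = -431 + 2*273 = -431 + 546 = 115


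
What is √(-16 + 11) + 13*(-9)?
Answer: -117 + I*√5 ≈ -117.0 + 2.2361*I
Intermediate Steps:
√(-16 + 11) + 13*(-9) = √(-5) - 117 = I*√5 - 117 = -117 + I*√5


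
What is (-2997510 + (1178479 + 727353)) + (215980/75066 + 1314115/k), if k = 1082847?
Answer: -4929816997923217/4515832939 ≈ -1.0917e+6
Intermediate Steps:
(-2997510 + (1178479 + 727353)) + (215980/75066 + 1314115/k) = (-2997510 + (1178479 + 727353)) + (215980/75066 + 1314115/1082847) = (-2997510 + 1905832) + (215980*(1/75066) + 1314115*(1/1082847)) = -1091678 + (107990/37533 + 1314115/1082847) = -1091678 + 18473258425/4515832939 = -4929816997923217/4515832939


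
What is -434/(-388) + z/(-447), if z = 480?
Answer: 1293/28906 ≈ 0.044731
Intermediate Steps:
-434/(-388) + z/(-447) = -434/(-388) + 480/(-447) = -434*(-1/388) + 480*(-1/447) = 217/194 - 160/149 = 1293/28906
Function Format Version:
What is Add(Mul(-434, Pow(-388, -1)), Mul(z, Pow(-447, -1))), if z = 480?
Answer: Rational(1293, 28906) ≈ 0.044731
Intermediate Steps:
Add(Mul(-434, Pow(-388, -1)), Mul(z, Pow(-447, -1))) = Add(Mul(-434, Pow(-388, -1)), Mul(480, Pow(-447, -1))) = Add(Mul(-434, Rational(-1, 388)), Mul(480, Rational(-1, 447))) = Add(Rational(217, 194), Rational(-160, 149)) = Rational(1293, 28906)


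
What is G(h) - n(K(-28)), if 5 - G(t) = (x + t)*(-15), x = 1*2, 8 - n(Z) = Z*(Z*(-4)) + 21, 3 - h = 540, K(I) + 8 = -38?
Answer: -16471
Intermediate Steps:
K(I) = -46 (K(I) = -8 - 38 = -46)
h = -537 (h = 3 - 1*540 = 3 - 540 = -537)
n(Z) = -13 + 4*Z**2 (n(Z) = 8 - (Z*(Z*(-4)) + 21) = 8 - (Z*(-4*Z) + 21) = 8 - (-4*Z**2 + 21) = 8 - (21 - 4*Z**2) = 8 + (-21 + 4*Z**2) = -13 + 4*Z**2)
x = 2
G(t) = 35 + 15*t (G(t) = 5 - (2 + t)*(-15) = 5 - (-30 - 15*t) = 5 + (30 + 15*t) = 35 + 15*t)
G(h) - n(K(-28)) = (35 + 15*(-537)) - (-13 + 4*(-46)**2) = (35 - 8055) - (-13 + 4*2116) = -8020 - (-13 + 8464) = -8020 - 1*8451 = -8020 - 8451 = -16471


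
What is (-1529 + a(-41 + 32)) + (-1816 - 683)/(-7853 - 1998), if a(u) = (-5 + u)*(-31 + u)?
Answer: -9543120/9851 ≈ -968.75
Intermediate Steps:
a(u) = (-31 + u)*(-5 + u)
(-1529 + a(-41 + 32)) + (-1816 - 683)/(-7853 - 1998) = (-1529 + (155 + (-41 + 32)² - 36*(-41 + 32))) + (-1816 - 683)/(-7853 - 1998) = (-1529 + (155 + (-9)² - 36*(-9))) - 2499/(-9851) = (-1529 + (155 + 81 + 324)) - 2499*(-1/9851) = (-1529 + 560) + 2499/9851 = -969 + 2499/9851 = -9543120/9851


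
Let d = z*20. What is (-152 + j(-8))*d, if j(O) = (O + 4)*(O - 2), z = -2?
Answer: 4480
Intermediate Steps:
d = -40 (d = -2*20 = -40)
j(O) = (-2 + O)*(4 + O) (j(O) = (4 + O)*(-2 + O) = (-2 + O)*(4 + O))
(-152 + j(-8))*d = (-152 + (-8 + (-8)**2 + 2*(-8)))*(-40) = (-152 + (-8 + 64 - 16))*(-40) = (-152 + 40)*(-40) = -112*(-40) = 4480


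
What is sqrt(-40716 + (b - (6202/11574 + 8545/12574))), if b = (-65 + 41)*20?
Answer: I*sqrt(24237020483135977034)/24255246 ≈ 202.97*I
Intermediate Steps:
b = -480 (b = -24*20 = -480)
sqrt(-40716 + (b - (6202/11574 + 8545/12574))) = sqrt(-40716 + (-480 - (6202/11574 + 8545/12574))) = sqrt(-40716 + (-480 - (6202*(1/11574) + 8545*(1/12574)))) = sqrt(-40716 + (-480 - (3101/5787 + 8545/12574))) = sqrt(-40716 + (-480 - 1*88441889/72765738)) = sqrt(-40716 + (-480 - 88441889/72765738)) = sqrt(-40716 - 35015996129/72765738) = sqrt(-2997745784537/72765738) = I*sqrt(24237020483135977034)/24255246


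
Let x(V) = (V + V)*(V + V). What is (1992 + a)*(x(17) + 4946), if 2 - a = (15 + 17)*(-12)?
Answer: 14510556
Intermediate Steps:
x(V) = 4*V**2 (x(V) = (2*V)*(2*V) = 4*V**2)
a = 386 (a = 2 - (15 + 17)*(-12) = 2 - 32*(-12) = 2 - 1*(-384) = 2 + 384 = 386)
(1992 + a)*(x(17) + 4946) = (1992 + 386)*(4*17**2 + 4946) = 2378*(4*289 + 4946) = 2378*(1156 + 4946) = 2378*6102 = 14510556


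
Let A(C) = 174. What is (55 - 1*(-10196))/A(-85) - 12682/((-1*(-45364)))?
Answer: 19284154/328889 ≈ 58.634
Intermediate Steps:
(55 - 1*(-10196))/A(-85) - 12682/((-1*(-45364))) = (55 - 1*(-10196))/174 - 12682/((-1*(-45364))) = (55 + 10196)*(1/174) - 12682/45364 = 10251*(1/174) - 12682*1/45364 = 3417/58 - 6341/22682 = 19284154/328889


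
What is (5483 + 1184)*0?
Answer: 0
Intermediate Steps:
(5483 + 1184)*0 = 6667*0 = 0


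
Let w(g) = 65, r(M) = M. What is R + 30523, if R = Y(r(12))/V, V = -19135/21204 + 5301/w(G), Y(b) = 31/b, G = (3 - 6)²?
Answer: 3392898393472/111158629 ≈ 30523.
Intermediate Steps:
G = 9 (G = (-3)² = 9)
V = 111158629/1378260 (V = -19135/21204 + 5301/65 = 111158629/1378260 ≈ 80.651)
R = 3560505/111158629 (R = (31/12)/(111158629/1378260) = (31*(1/12))*(1378260/111158629) = (31/12)*(1378260/111158629) = 3560505/111158629 ≈ 0.032031)
R + 30523 = 3560505/111158629 + 30523 = 3392898393472/111158629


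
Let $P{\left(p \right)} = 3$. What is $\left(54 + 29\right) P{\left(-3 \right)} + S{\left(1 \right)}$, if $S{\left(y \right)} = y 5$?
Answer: $254$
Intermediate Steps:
$S{\left(y \right)} = 5 y$
$\left(54 + 29\right) P{\left(-3 \right)} + S{\left(1 \right)} = \left(54 + 29\right) 3 + 5 \cdot 1 = 83 \cdot 3 + 5 = 249 + 5 = 254$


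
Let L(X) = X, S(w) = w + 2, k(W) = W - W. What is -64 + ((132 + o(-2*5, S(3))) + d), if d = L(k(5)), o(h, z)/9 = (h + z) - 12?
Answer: -85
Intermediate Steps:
k(W) = 0
S(w) = 2 + w
o(h, z) = -108 + 9*h + 9*z (o(h, z) = 9*((h + z) - 12) = 9*(-12 + h + z) = -108 + 9*h + 9*z)
d = 0
-64 + ((132 + o(-2*5, S(3))) + d) = -64 + ((132 + (-108 + 9*(-2*5) + 9*(2 + 3))) + 0) = -64 + ((132 + (-108 + 9*(-10) + 9*5)) + 0) = -64 + ((132 + (-108 - 90 + 45)) + 0) = -64 + ((132 - 153) + 0) = -64 + (-21 + 0) = -64 - 21 = -85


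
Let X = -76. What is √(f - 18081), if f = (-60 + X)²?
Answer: √415 ≈ 20.372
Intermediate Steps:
f = 18496 (f = (-60 - 76)² = (-136)² = 18496)
√(f - 18081) = √(18496 - 18081) = √415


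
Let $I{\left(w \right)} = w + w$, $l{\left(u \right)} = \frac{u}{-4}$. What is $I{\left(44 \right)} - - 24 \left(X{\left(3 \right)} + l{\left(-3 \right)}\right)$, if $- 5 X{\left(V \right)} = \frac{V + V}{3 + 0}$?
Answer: $\frac{482}{5} \approx 96.4$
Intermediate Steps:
$l{\left(u \right)} = - \frac{u}{4}$ ($l{\left(u \right)} = u \left(- \frac{1}{4}\right) = - \frac{u}{4}$)
$X{\left(V \right)} = - \frac{2 V}{15}$ ($X{\left(V \right)} = - \frac{\left(V + V\right) \frac{1}{3 + 0}}{5} = - \frac{2 V \frac{1}{3}}{5} = - \frac{\frac{2}{3} V}{5} = - \frac{2 V}{15}$)
$I{\left(w \right)} = 2 w$
$I{\left(44 \right)} - - 24 \left(X{\left(3 \right)} + l{\left(-3 \right)}\right) = 2 \cdot 44 - - 24 \left(\left(- \frac{2}{15}\right) 3 - - \frac{3}{4}\right) = 88 - - 24 \left(- \frac{2}{5} + \frac{3}{4}\right) = 88 - \left(-24\right) \frac{7}{20} = 88 - - \frac{42}{5} = 88 + \frac{42}{5} = \frac{482}{5}$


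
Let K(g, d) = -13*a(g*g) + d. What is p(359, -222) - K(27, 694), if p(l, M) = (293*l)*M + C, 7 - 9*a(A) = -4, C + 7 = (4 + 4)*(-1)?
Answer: -210169864/9 ≈ -2.3352e+7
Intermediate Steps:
C = -15 (C = -7 + (4 + 4)*(-1) = -7 + 8*(-1) = -7 - 8 = -15)
a(A) = 11/9 (a(A) = 7/9 - ⅑*(-4) = 7/9 + 4/9 = 11/9)
p(l, M) = -15 + 293*M*l (p(l, M) = (293*l)*M - 15 = 293*M*l - 15 = -15 + 293*M*l)
K(g, d) = -143/9 + d (K(g, d) = -13*11/9 + d = -143/9 + d)
p(359, -222) - K(27, 694) = (-15 + 293*(-222)*359) - (-143/9 + 694) = (-15 - 23351514) - 1*6103/9 = -23351529 - 6103/9 = -210169864/9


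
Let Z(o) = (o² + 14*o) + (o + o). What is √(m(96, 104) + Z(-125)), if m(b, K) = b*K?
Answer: √23609 ≈ 153.65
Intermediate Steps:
m(b, K) = K*b
Z(o) = o² + 16*o (Z(o) = (o² + 14*o) + 2*o = o² + 16*o)
√(m(96, 104) + Z(-125)) = √(104*96 - 125*(16 - 125)) = √(9984 - 125*(-109)) = √(9984 + 13625) = √23609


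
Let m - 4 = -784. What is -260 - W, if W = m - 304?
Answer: 824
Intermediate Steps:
m = -780 (m = 4 - 784 = -780)
W = -1084 (W = -780 - 304 = -1084)
-260 - W = -260 - 1*(-1084) = -260 + 1084 = 824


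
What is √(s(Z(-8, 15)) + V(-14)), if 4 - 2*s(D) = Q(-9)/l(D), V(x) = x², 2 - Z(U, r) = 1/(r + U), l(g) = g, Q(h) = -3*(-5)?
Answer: 41*√78/26 ≈ 13.927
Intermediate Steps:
Q(h) = 15
Z(U, r) = 2 - 1/(U + r) (Z(U, r) = 2 - 1/(r + U) = 2 - 1/(U + r))
s(D) = 2 - 15/(2*D)
√(s(Z(-8, 15)) + V(-14)) = √((2 - 15*(-8 + 15)/(-1 + 2*(-8) + 2*15)/2) + (-14)²) = √((2 - 15*7/(-1 - 16 + 30)/2) + 196) = √((2 - 15/(2*((⅐)*13))) + 196) = √((2 - 15/(2*13/7)) + 196) = √((2 - 15/2*7/13) + 196) = √((2 - 105/26) + 196) = √(-53/26 + 196) = √(5043/26) = 41*√78/26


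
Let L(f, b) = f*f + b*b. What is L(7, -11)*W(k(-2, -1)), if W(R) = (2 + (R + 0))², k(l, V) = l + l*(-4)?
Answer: 10880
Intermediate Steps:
k(l, V) = -3*l (k(l, V) = l - 4*l = -3*l)
L(f, b) = b² + f² (L(f, b) = f² + b² = b² + f²)
W(R) = (2 + R)²
L(7, -11)*W(k(-2, -1)) = ((-11)² + 7²)*(2 - 3*(-2))² = (121 + 49)*(2 + 6)² = 170*8² = 170*64 = 10880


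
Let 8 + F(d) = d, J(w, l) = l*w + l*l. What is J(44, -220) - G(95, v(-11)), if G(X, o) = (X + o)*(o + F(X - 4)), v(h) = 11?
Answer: 28756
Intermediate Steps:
J(w, l) = l² + l*w (J(w, l) = l*w + l² = l² + l*w)
F(d) = -8 + d
G(X, o) = (X + o)*(-12 + X + o) (G(X, o) = (X + o)*(o + (-8 + (X - 4))) = (X + o)*(o + (-8 + (-4 + X))) = (X + o)*(o + (-12 + X)) = (X + o)*(-12 + X + o))
J(44, -220) - G(95, v(-11)) = -220*(-220 + 44) - (11² + 95*11 + 95*(-12 + 95) + 11*(-12 + 95)) = -220*(-176) - (121 + 1045 + 95*83 + 11*83) = 38720 - (121 + 1045 + 7885 + 913) = 38720 - 1*9964 = 38720 - 9964 = 28756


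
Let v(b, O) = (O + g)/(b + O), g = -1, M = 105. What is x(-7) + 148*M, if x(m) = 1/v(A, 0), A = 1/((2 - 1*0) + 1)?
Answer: 46619/3 ≈ 15540.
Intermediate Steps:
A = 1/3 (A = 1/((2 + 0) + 1) = 1/(2 + 1) = 1/3 ≈ 0.33333)
v(b, O) = (-1 + O)/(O + b) (v(b, O) = (O - 1)/(b + O) = (-1 + O)/(O + b))
x(m) = -1/3 (x(m) = 1/((-1 + 0)/(0 + 1/3)) = 1/(-1/(1/3)) = 1/(3*(-1)) = 1/(-3) = -1/3)
x(-7) + 148*M = -1/3 + 148*105 = -1/3 + 15540 = 46619/3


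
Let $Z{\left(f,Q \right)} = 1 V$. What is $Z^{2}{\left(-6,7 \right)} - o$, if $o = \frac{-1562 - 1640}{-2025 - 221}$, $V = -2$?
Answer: $\frac{2891}{1123} \approx 2.5744$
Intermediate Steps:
$Z{\left(f,Q \right)} = -2$ ($Z{\left(f,Q \right)} = 1 \left(-2\right) = -2$)
$o = \frac{1601}{1123}$ ($o = - \frac{3202}{-2025 - 221} = - \frac{3202}{-2246} = \left(-3202\right) \left(- \frac{1}{2246}\right) = \frac{1601}{1123} \approx 1.4256$)
$Z^{2}{\left(-6,7 \right)} - o = \left(-2\right)^{2} - \frac{1601}{1123} = 4 - \frac{1601}{1123} = \frac{2891}{1123}$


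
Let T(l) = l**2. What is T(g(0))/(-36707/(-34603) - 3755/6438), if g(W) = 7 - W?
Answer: 10915931586/106385401 ≈ 102.61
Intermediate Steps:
T(g(0))/(-36707/(-34603) - 3755/6438) = (7 - 1*0)**2/(-36707/(-34603) - 3755/6438) = (7 + 0)**2/(-36707*(-1/34603) - 3755*1/6438) = 7**2/(36707/34603 - 3755/6438) = 49/(106385401/222774114) = 49*(222774114/106385401) = 10915931586/106385401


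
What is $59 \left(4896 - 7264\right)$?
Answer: $-139712$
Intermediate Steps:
$59 \left(4896 - 7264\right) = 59 \left(-2368\right) = -139712$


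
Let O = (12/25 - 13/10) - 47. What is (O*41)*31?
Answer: -3038961/50 ≈ -60779.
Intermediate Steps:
O = -2391/50 (O = (12*(1/25) - 13*⅒) - 47 = (12/25 - 13/10) - 47 = -41/50 - 47 = -2391/50 ≈ -47.820)
(O*41)*31 = -2391/50*41*31 = -98031/50*31 = -3038961/50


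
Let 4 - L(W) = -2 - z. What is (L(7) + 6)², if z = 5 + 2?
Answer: 361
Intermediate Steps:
z = 7
L(W) = 13 (L(W) = 4 - (-2 - 1*7) = 4 - (-2 - 7) = 4 - 1*(-9) = 4 + 9 = 13)
(L(7) + 6)² = (13 + 6)² = 19² = 361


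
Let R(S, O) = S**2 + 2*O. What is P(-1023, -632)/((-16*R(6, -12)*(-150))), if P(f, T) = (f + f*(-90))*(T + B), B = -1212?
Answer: -13990889/2400 ≈ -5829.5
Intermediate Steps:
P(f, T) = -89*f*(-1212 + T) (P(f, T) = (f + f*(-90))*(T - 1212) = (f - 90*f)*(-1212 + T) = (-89*f)*(-1212 + T) = -89*f*(-1212 + T))
P(-1023, -632)/((-16*R(6, -12)*(-150))) = (89*(-1023)*(1212 - 1*(-632)))/((-16*(6**2 + 2*(-12))*(-150))) = (89*(-1023)*(1212 + 632))/((-16*(36 - 24)*(-150))) = (89*(-1023)*1844)/((-16*12*(-150))) = -167890668/((-192*(-150))) = -167890668/28800 = -167890668*1/28800 = -13990889/2400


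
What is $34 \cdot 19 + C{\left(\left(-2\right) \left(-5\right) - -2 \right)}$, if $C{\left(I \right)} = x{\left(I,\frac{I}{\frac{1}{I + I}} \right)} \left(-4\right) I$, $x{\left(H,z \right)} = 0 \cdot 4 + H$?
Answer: $70$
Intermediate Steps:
$x{\left(H,z \right)} = H$ ($x{\left(H,z \right)} = 0 + H = H$)
$C{\left(I \right)} = - 4 I^{2}$ ($C{\left(I \right)} = I \left(-4\right) I = - 4 I I = - 4 I^{2}$)
$34 \cdot 19 + C{\left(\left(-2\right) \left(-5\right) - -2 \right)} = 34 \cdot 19 - 4 \left(\left(-2\right) \left(-5\right) - -2\right)^{2} = 646 - 4 \left(10 + 2\right)^{2} = 646 - 4 \cdot 12^{2} = 646 - 576 = 70$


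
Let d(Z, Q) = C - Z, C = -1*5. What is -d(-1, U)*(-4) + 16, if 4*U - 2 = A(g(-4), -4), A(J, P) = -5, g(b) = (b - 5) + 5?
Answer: 0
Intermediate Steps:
g(b) = b (g(b) = (-5 + b) + 5 = b)
U = -¾ (U = ½ + (¼)*(-5) = ½ - 5/4 = -¾ ≈ -0.75000)
C = -5
d(Z, Q) = -5 - Z
-d(-1, U)*(-4) + 16 = -(-5 - 1*(-1))*(-4) + 16 = -(-5 + 1)*(-4) + 16 = -(-4)*(-4) + 16 = -1*16 + 16 = -16 + 16 = 0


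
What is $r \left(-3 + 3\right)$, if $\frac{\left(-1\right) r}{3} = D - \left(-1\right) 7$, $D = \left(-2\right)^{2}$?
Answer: $0$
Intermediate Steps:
$D = 4$
$r = -33$ ($r = - 3 \left(4 - \left(-1\right) 7\right) = - 3 \left(4 - -7\right) = - 3 \left(4 + 7\right) = \left(-3\right) 11 = -33$)
$r \left(-3 + 3\right) = - 33 \left(-3 + 3\right) = \left(-33\right) 0 = 0$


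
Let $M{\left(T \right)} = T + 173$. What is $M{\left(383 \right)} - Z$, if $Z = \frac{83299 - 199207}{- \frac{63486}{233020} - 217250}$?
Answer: $\frac{14059872618028}{25311829243} \approx 555.47$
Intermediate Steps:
$M{\left(T \right)} = 173 + T$
$Z = \frac{13504441080}{25311829243}$ ($Z = - \frac{115908}{\left(-63486\right) \frac{1}{233020} - 217250} = - \frac{115908}{- \frac{31743}{116510} - 217250} = - \frac{115908}{- \frac{25311829243}{116510}} = \left(-115908\right) \left(- \frac{116510}{25311829243}\right) = \frac{13504441080}{25311829243} \approx 0.53352$)
$M{\left(383 \right)} - Z = \left(173 + 383\right) - \frac{13504441080}{25311829243} = 556 - \frac{13504441080}{25311829243} = \frac{14059872618028}{25311829243}$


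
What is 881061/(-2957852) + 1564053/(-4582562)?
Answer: -4331876976219/6777270088412 ≈ -0.63918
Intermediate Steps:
881061/(-2957852) + 1564053/(-4582562) = 881061*(-1/2957852) + 1564053*(-1/4582562) = -881061/2957852 - 1564053/4582562 = -4331876976219/6777270088412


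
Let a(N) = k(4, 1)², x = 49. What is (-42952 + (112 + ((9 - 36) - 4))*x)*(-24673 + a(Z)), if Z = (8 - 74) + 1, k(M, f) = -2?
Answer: 961671627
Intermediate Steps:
Z = -65 (Z = -66 + 1 = -65)
a(N) = 4 (a(N) = (-2)² = 4)
(-42952 + (112 + ((9 - 36) - 4))*x)*(-24673 + a(Z)) = (-42952 + (112 + ((9 - 36) - 4))*49)*(-24673 + 4) = (-42952 + (112 + (-27 - 4))*49)*(-24669) = (-42952 + (112 - 31)*49)*(-24669) = (-42952 + 81*49)*(-24669) = (-42952 + 3969)*(-24669) = -38983*(-24669) = 961671627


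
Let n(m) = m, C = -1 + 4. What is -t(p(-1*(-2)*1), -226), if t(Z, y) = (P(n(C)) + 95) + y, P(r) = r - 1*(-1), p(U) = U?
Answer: 127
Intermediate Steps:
C = 3
P(r) = 1 + r (P(r) = r + 1 = 1 + r)
t(Z, y) = 99 + y (t(Z, y) = ((1 + 3) + 95) + y = (4 + 95) + y = 99 + y)
-t(p(-1*(-2)*1), -226) = -(99 - 226) = -1*(-127) = 127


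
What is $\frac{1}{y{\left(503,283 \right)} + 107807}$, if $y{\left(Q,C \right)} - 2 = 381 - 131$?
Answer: $\frac{1}{108059} \approx 9.2542 \cdot 10^{-6}$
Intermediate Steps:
$y{\left(Q,C \right)} = 252$ ($y{\left(Q,C \right)} = 2 + \left(381 - 131\right) = 2 + 250 = 252$)
$\frac{1}{y{\left(503,283 \right)} + 107807} = \frac{1}{252 + 107807} = \frac{1}{108059}$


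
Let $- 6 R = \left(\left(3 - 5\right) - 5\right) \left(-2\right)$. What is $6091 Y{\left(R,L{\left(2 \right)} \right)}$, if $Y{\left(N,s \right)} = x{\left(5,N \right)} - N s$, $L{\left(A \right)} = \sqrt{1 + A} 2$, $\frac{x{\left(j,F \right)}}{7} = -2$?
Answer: $-85274 + \frac{85274 \sqrt{3}}{3} \approx -36041.0$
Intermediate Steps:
$x{\left(j,F \right)} = -14$ ($x{\left(j,F \right)} = 7 \left(-2\right) = -14$)
$L{\left(A \right)} = 2 \sqrt{1 + A}$
$R = - \frac{7}{3}$ ($R = - \frac{\left(\left(3 - 5\right) - 5\right) \left(-2\right)}{6} = - \frac{\left(-2 - 5\right) \left(-2\right)}{6} = - \frac{\left(-7\right) \left(-2\right)}{6} = \left(- \frac{1}{6}\right) 14 = - \frac{7}{3} \approx -2.3333$)
$Y{\left(N,s \right)} = -14 - N s$
$6091 Y{\left(R,L{\left(2 \right)} \right)} = 6091 \left(-14 - - \frac{7 \cdot 2 \sqrt{1 + 2}}{3}\right) = 6091 \left(-14 - - \frac{7 \cdot 2 \sqrt{3}}{3}\right) = 6091 \left(-14 + \frac{14 \sqrt{3}}{3}\right) = -85274 + \frac{85274 \sqrt{3}}{3}$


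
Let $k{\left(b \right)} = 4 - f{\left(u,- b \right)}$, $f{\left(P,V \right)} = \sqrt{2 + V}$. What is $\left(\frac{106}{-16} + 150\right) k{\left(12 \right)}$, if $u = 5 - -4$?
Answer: $\frac{1147}{2} - \frac{1147 i \sqrt{10}}{8} \approx 573.5 - 453.39 i$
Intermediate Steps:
$u = 9$ ($u = 5 + 4 = 9$)
$k{\left(b \right)} = 4 - \sqrt{2 - b}$
$\left(\frac{106}{-16} + 150\right) k{\left(12 \right)} = \left(\frac{106}{-16} + 150\right) \left(4 - \sqrt{2 - 12}\right) = \left(106 \left(- \frac{1}{16}\right) + 150\right) \left(4 - \sqrt{2 - 12}\right) = \left(- \frac{53}{8} + 150\right) \left(4 - \sqrt{-10}\right) = \frac{1147 \left(4 - i \sqrt{10}\right)}{8} = \frac{1147}{2} - \frac{1147 i \sqrt{10}}{8}$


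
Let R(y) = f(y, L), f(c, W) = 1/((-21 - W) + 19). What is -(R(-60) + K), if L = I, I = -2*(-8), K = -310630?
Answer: 5591341/18 ≈ 3.1063e+5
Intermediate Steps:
I = 16
L = 16
f(c, W) = 1/(-2 - W)
R(y) = -1/18 (R(y) = -1/(2 + 16) = -1/18)
-(R(-60) + K) = -(-1/18 - 310630) = -1*(-5591341/18) = 5591341/18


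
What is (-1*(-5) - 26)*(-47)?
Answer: 987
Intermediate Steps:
(-1*(-5) - 26)*(-47) = (5 - 26)*(-47) = -21*(-47) = 987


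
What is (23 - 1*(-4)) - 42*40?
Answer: -1653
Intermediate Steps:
(23 - 1*(-4)) - 42*40 = (23 + 4) - 1680 = 27 - 1680 = -1653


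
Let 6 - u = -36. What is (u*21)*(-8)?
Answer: -7056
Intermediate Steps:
u = 42 (u = 6 - 1*(-36) = 6 + 36 = 42)
(u*21)*(-8) = (42*21)*(-8) = 882*(-8) = -7056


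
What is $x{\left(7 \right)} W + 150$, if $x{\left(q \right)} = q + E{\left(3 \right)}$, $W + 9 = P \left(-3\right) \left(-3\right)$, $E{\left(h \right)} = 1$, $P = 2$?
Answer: $222$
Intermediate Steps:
$W = 9$ ($W = -9 + 2 \left(-3\right) \left(-3\right) = -9 - -18 = -9 + 18 = 9$)
$x{\left(q \right)} = 1 + q$ ($x{\left(q \right)} = q + 1 = 1 + q$)
$x{\left(7 \right)} W + 150 = \left(1 + 7\right) 9 + 150 = 8 \cdot 9 + 150 = 72 + 150 = 222$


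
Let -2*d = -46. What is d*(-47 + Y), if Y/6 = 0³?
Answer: -1081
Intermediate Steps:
d = 23 (d = -½*(-46) = 23)
Y = 0 (Y = 6*0³ = 6*0 = 0)
d*(-47 + Y) = 23*(-47 + 0) = 23*(-47) = -1081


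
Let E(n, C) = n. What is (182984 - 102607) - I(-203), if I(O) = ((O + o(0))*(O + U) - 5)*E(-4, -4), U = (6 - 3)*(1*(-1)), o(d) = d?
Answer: 247629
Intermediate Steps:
U = -3 (U = 3*(-1) = -3)
I(O) = 20 - 4*O*(-3 + O) (I(O) = ((O + 0)*(O - 3) - 5)*(-4) = (O*(-3 + O) - 5)*(-4) = (-5 + O*(-3 + O))*(-4) = 20 - 4*O*(-3 + O))
(182984 - 102607) - I(-203) = (182984 - 102607) - (20 - 4*(-203)**2 + 12*(-203)) = 80377 - (20 - 4*41209 - 2436) = 80377 - (20 - 164836 - 2436) = 80377 - 1*(-167252) = 80377 + 167252 = 247629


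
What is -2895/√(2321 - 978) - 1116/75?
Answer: -372/25 - 2895*√1343/1343 ≈ -93.877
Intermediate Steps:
-2895/√(2321 - 978) - 1116/75 = -2895*√1343/1343 - 1116*1/75 = -2895*√1343/1343 - 372/25 = -372/25 - 2895*√1343/1343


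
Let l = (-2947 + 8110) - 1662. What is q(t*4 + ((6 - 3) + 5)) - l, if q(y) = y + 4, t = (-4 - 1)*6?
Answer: -3609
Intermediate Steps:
t = -30 (t = -5*6 = -30)
l = 3501 (l = 5163 - 1662 = 3501)
q(y) = 4 + y
q(t*4 + ((6 - 3) + 5)) - l = (4 + (-30*4 + ((6 - 3) + 5))) - 1*3501 = (4 + (-120 + (3 + 5))) - 3501 = (4 + (-120 + 8)) - 3501 = (4 - 112) - 3501 = -108 - 3501 = -3609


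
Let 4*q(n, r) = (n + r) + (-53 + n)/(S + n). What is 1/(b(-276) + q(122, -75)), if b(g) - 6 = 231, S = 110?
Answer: 928/230909 ≈ 0.0040189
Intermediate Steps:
b(g) = 237 (b(g) = 6 + 231 = 237)
q(n, r) = n/4 + r/4 + (-53 + n)/(4*(110 + n)) (q(n, r) = ((n + r) + (-53 + n)/(110 + n))/4 = (n + r + (-53 + n)/(110 + n))/4 = n/4 + r/4 + (-53 + n)/(4*(110 + n)))
1/(b(-276) + q(122, -75)) = 1/(237 + (-53 + 122**2 + 110*(-75) + 111*122 + 122*(-75))/(4*(110 + 122))) = 1/(237 + (1/4)*(-53 + 14884 - 8250 + 13542 - 9150)/232) = 1/(237 + (1/4)*(1/232)*10973) = 1/(237 + 10973/928) = 1/(230909/928) = 928/230909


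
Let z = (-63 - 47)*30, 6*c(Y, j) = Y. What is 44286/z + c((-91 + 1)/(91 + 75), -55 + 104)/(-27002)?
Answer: -1503822011/112058300 ≈ -13.420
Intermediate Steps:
c(Y, j) = Y/6
z = -3300 (z = -110*30 = -3300)
44286/z + c((-91 + 1)/(91 + 75), -55 + 104)/(-27002) = 44286/(-3300) + (((-91 + 1)/(91 + 75))/6)/(-27002) = 44286*(-1/3300) + ((-90/166)/6)*(-1/27002) = -671/50 + ((-90*1/166)/6)*(-1/27002) = -671/50 + ((1/6)*(-45/83))*(-1/27002) = -671/50 - 15/166*(-1/27002) = -671/50 + 15/4482332 = -1503822011/112058300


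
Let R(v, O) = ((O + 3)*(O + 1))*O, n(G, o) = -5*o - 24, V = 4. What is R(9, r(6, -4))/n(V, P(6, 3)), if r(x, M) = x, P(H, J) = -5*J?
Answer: 126/17 ≈ 7.4118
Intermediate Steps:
n(G, o) = -24 - 5*o
R(v, O) = O*(1 + O)*(3 + O) (R(v, O) = ((3 + O)*(1 + O))*O = ((1 + O)*(3 + O))*O = O*(1 + O)*(3 + O))
R(9, r(6, -4))/n(V, P(6, 3)) = (6*(3 + 6**2 + 4*6))/(-24 - (-25)*3) = (6*(3 + 36 + 24))/(-24 - 5*(-15)) = (6*63)/(-24 + 75) = 378/51 = 378*(1/51) = 126/17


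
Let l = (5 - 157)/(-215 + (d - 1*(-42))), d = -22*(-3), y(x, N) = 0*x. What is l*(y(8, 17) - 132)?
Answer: -20064/107 ≈ -187.51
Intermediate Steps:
y(x, N) = 0
d = 66
l = 152/107 (l = (5 - 157)/(-215 + (66 - 1*(-42))) = -152/(-215 + (66 + 42)) = -152/(-215 + 108) = -152/(-107) = -152*(-1/107) = 152/107 ≈ 1.4206)
l*(y(8, 17) - 132) = 152*(0 - 132)/107 = (152/107)*(-132) = -20064/107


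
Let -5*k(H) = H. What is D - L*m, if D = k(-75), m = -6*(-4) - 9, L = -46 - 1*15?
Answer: 930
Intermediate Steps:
L = -61 (L = -46 - 15 = -61)
k(H) = -H/5
m = 15 (m = 24 - 9 = 15)
D = 15 (D = -⅕*(-75) = 15)
D - L*m = 15 - (-61)*15 = 15 - 1*(-915) = 15 + 915 = 930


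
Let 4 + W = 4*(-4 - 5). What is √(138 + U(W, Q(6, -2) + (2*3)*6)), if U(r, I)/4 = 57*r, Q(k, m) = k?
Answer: 3*I*√998 ≈ 94.773*I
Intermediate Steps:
W = -40 (W = -4 + 4*(-4 - 5) = -4 + 4*(-9) = -4 - 36 = -40)
U(r, I) = 228*r (U(r, I) = 4*(57*r) = 228*r)
√(138 + U(W, Q(6, -2) + (2*3)*6)) = √(138 + 228*(-40)) = √(138 - 9120) = √(-8982) = 3*I*√998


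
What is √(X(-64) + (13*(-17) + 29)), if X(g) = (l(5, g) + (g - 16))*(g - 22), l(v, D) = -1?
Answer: √6774 ≈ 82.304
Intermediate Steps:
X(g) = (-22 + g)*(-17 + g) (X(g) = (-1 + (g - 16))*(g - 22) = (-1 + (-16 + g))*(-22 + g) = (-17 + g)*(-22 + g) = (-22 + g)*(-17 + g))
√(X(-64) + (13*(-17) + 29)) = √((374 + (-64)² - 39*(-64)) + (13*(-17) + 29)) = √((374 + 4096 + 2496) + (-221 + 29)) = √(6966 - 192) = √6774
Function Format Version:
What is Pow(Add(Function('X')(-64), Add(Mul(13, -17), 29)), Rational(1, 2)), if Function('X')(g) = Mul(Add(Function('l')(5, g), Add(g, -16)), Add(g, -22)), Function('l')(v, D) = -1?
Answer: Pow(6774, Rational(1, 2)) ≈ 82.304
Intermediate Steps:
Function('X')(g) = Mul(Add(-22, g), Add(-17, g)) (Function('X')(g) = Mul(Add(-1, Add(g, -16)), Add(g, -22)) = Mul(Add(-1, Add(-16, g)), Add(-22, g)) = Mul(Add(-17, g), Add(-22, g)) = Mul(Add(-22, g), Add(-17, g)))
Pow(Add(Function('X')(-64), Add(Mul(13, -17), 29)), Rational(1, 2)) = Pow(Add(Add(374, Pow(-64, 2), Mul(-39, -64)), Add(Mul(13, -17), 29)), Rational(1, 2)) = Pow(Add(Add(374, 4096, 2496), Add(-221, 29)), Rational(1, 2)) = Pow(Add(6966, -192), Rational(1, 2)) = Pow(6774, Rational(1, 2))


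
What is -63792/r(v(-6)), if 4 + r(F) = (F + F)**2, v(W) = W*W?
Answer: -15948/1295 ≈ -12.315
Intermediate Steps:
v(W) = W**2
r(F) = -4 + 4*F**2 (r(F) = -4 + (F + F)**2 = -4 + (2*F)**2 = -4 + 4*F**2)
-63792/r(v(-6)) = -63792/(-4 + 4*((-6)**2)**2) = -63792/(-4 + 4*36**2) = -63792/(-4 + 4*1296) = -63792/(-4 + 5184) = -63792/5180 = -63792*1/5180 = -15948/1295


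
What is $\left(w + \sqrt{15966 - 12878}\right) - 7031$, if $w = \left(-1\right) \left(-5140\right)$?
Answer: $-1891 + 4 \sqrt{193} \approx -1835.4$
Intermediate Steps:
$w = 5140$
$\left(w + \sqrt{15966 - 12878}\right) - 7031 = \left(5140 + \sqrt{15966 - 12878}\right) - 7031 = \left(5140 + \sqrt{3088}\right) - 7031 = \left(5140 + 4 \sqrt{193}\right) - 7031 = -1891 + 4 \sqrt{193}$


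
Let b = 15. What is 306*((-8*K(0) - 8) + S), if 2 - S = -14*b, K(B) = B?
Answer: 62424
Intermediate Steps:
S = 212 (S = 2 - (-14)*15 = 2 - 1*(-210) = 2 + 210 = 212)
306*((-8*K(0) - 8) + S) = 306*((-8*0 - 8) + 212) = 306*((0 - 8) + 212) = 306*(-8 + 212) = 306*204 = 62424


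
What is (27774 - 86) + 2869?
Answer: 30557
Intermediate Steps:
(27774 - 86) + 2869 = 27688 + 2869 = 30557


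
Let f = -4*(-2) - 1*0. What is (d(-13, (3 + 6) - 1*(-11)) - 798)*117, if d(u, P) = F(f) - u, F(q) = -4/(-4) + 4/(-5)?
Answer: -459108/5 ≈ -91822.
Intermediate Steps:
f = 8 (f = 8 + 0 = 8)
F(q) = ⅕ (F(q) = -4*(-¼) + 4*(-⅕) = 1 - ⅘ = ⅕)
d(u, P) = ⅕ - u
(d(-13, (3 + 6) - 1*(-11)) - 798)*117 = ((⅕ - 1*(-13)) - 798)*117 = ((⅕ + 13) - 798)*117 = (66/5 - 798)*117 = -3924/5*117 = -459108/5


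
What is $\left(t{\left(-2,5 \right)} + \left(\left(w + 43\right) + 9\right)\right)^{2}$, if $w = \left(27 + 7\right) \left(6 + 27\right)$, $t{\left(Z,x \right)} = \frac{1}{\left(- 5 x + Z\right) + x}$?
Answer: $\frac{667033929}{484} \approx 1.3782 \cdot 10^{6}$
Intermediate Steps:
$t{\left(Z,x \right)} = \frac{1}{Z - 4 x}$ ($t{\left(Z,x \right)} = \frac{1}{\left(Z - 5 x\right) + x} = \frac{1}{Z - 4 x}$)
$w = 1122$ ($w = 34 \cdot 33 = 1122$)
$\left(t{\left(-2,5 \right)} + \left(\left(w + 43\right) + 9\right)\right)^{2} = \left(\frac{1}{-2 - 20} + \left(\left(1122 + 43\right) + 9\right)\right)^{2} = \left(\frac{1}{-2 - 20} + \left(1165 + 9\right)\right)^{2} = \left(\frac{1}{-22} + 1174\right)^{2} = \left(- \frac{1}{22} + 1174\right)^{2} = \left(\frac{25827}{22}\right)^{2} = \frac{667033929}{484}$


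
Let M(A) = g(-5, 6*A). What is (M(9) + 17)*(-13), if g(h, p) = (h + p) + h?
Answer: -793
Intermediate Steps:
g(h, p) = p + 2*h
M(A) = -10 + 6*A (M(A) = 6*A + 2*(-5) = 6*A - 10 = -10 + 6*A)
(M(9) + 17)*(-13) = ((-10 + 6*9) + 17)*(-13) = ((-10 + 54) + 17)*(-13) = (44 + 17)*(-13) = 61*(-13) = -793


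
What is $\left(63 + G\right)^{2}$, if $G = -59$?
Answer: $16$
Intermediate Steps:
$\left(63 + G\right)^{2} = \left(63 - 59\right)^{2} = 4^{2} = 16$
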